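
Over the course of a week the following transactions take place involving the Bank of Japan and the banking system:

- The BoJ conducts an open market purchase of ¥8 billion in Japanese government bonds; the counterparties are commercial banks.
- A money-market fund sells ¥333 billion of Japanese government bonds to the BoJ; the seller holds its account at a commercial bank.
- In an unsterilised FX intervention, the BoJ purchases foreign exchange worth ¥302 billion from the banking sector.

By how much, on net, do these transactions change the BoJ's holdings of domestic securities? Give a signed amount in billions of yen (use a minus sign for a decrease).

+¥341 billion

OMO purchase (from banks) ¥8 billion: securities added to the BoJ's portfolio → +¥8B.
Asset purchase (from non-banks) ¥333 billion: securities added to the BoJ's portfolio → +¥333B.
FX purchase ¥302 billion: the BoJ's securities portfolio is untouched → 0.
Net: 8 + 333 + 0 = +¥341 billion.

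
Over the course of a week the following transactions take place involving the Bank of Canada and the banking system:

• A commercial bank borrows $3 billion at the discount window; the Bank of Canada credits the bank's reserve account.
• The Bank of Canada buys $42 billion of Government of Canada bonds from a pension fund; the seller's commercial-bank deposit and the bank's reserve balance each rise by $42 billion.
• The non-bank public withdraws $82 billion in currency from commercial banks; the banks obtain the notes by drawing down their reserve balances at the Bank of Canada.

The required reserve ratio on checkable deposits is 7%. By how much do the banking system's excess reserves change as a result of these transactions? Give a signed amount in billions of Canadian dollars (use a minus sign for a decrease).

Discount-window loan $3 billion: reserves +$3B, deposits 0.
Asset purchase (from non-banks) $42 billion: reserves +$42B, deposits +$42B.
Currency withdrawal $82 billion: reserves −$82B, deposits −$82B.
Totals: Δreserves = −$37B, Δdeposits = −$40B.
Δrequired reserves = 7% × −$40B = −$2.8B.
Δexcess reserves = Δreserves − Δrequired = −$37B − (−$2.8B) = -$34.2 billion.

-$34.2 billion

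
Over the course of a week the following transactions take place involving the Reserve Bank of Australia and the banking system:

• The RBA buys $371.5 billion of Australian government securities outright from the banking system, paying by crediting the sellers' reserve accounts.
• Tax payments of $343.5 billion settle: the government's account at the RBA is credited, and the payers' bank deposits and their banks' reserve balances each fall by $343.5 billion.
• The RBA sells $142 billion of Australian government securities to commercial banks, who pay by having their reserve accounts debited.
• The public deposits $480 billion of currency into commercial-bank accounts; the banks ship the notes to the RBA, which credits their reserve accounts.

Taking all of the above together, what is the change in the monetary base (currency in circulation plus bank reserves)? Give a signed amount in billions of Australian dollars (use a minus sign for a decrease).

-$114 billion

OMO purchase (from banks) $371.5 billion: RBA balance sheet expands → +$371.5B.
Government account inflow $343.5 billion: reserves shift to a non-base liability → −$343.5B.
OMO sale (to banks) $142 billion: RBA balance sheet contracts → −$142B.
Currency deposit $480 billion: just a shift between currency and reserves — both are base money → 0.
Net: 371.5 − 343.5 − 142 + 0 = -$114 billion.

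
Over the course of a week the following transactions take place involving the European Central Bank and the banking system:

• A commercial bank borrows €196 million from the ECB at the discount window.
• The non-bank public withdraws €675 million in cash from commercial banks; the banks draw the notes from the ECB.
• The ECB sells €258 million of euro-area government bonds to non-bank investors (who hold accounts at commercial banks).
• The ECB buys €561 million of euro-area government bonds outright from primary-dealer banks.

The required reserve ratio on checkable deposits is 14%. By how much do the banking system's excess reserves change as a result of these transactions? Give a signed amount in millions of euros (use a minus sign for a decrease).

-€45.38 million

Discount-window loan €196 million: reserves +€196M, deposits 0.
Currency withdrawal €675 million: reserves −€675M, deposits −€675M.
Asset sale (to non-banks) €258 million: reserves −€258M, deposits −€258M.
OMO purchase (from banks) €561 million: reserves +€561M, deposits 0.
Totals: Δreserves = −€176M, Δdeposits = −€933M.
Δrequired reserves = 14% × −€933M = −€130.62M.
Δexcess reserves = Δreserves − Δrequired = −€176M − (−€130.62M) = -€45.38 million.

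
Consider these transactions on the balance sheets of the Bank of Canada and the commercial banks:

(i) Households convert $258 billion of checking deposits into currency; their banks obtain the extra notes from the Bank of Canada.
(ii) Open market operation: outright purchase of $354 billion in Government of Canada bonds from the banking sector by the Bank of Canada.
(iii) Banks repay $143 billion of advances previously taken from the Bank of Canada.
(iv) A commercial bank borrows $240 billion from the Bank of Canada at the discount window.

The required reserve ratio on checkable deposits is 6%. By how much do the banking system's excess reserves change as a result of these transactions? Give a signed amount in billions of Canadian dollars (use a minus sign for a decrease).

+$208.48 billion

Currency withdrawal $258 billion: reserves −$258B, deposits −$258B.
OMO purchase (from banks) $354 billion: reserves +$354B, deposits 0.
Discount-window repayment $143 billion: reserves −$143B, deposits 0.
Discount-window loan $240 billion: reserves +$240B, deposits 0.
Totals: Δreserves = +$193B, Δdeposits = −$258B.
Δrequired reserves = 6% × −$258B = −$15.48B.
Δexcess reserves = Δreserves − Δrequired = +$193B − (−$15.48B) = +$208.48 billion.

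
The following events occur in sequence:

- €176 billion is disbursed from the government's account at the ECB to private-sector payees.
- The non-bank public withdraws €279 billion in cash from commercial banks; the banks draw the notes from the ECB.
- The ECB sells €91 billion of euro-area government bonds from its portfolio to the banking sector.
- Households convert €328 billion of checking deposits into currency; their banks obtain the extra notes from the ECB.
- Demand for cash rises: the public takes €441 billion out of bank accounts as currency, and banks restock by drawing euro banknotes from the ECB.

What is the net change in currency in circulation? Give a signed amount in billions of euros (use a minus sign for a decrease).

+€1048 billion

Government spending €176 billion: no currency enters or leaves circulation → 0.
Currency withdrawal €279 billion: notes leave the central bank → +€279B.
OMO sale (to banks) €91 billion: no currency enters or leaves circulation → 0.
Currency withdrawal €328 billion: notes leave the central bank → +€328B.
Currency withdrawal €441 billion: notes leave the central bank → +€441B.
Net: 0 + 279 + 0 + 328 + 441 = +€1048 billion.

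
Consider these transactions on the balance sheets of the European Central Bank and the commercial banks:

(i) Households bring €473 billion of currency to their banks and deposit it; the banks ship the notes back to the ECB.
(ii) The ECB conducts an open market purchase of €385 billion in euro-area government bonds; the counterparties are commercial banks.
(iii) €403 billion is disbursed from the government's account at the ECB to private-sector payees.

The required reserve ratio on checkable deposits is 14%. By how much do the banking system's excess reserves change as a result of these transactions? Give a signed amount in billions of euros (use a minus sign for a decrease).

+€1138.36 billion

Currency deposit €473 billion: reserves +€473B, deposits +€473B.
OMO purchase (from banks) €385 billion: reserves +€385B, deposits 0.
Government spending €403 billion: reserves +€403B, deposits +€403B.
Totals: Δreserves = +€1261B, Δdeposits = +€876B.
Δrequired reserves = 14% × +€876B = +€122.64B.
Δexcess reserves = Δreserves − Δrequired = +€1261B − (+€122.64B) = +€1138.36 billion.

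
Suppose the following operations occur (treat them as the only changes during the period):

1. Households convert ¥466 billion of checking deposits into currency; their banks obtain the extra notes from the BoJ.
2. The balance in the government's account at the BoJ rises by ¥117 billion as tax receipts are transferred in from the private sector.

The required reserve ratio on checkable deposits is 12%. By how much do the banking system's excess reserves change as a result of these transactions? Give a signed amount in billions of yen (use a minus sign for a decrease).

-¥513.04 billion

Currency withdrawal ¥466 billion: reserves −¥466B, deposits −¥466B.
Government account inflow ¥117 billion: reserves −¥117B, deposits −¥117B.
Totals: Δreserves = −¥583B, Δdeposits = −¥583B.
Δrequired reserves = 12% × −¥583B = −¥69.96B.
Δexcess reserves = Δreserves − Δrequired = −¥583B − (−¥69.96B) = -¥513.04 billion.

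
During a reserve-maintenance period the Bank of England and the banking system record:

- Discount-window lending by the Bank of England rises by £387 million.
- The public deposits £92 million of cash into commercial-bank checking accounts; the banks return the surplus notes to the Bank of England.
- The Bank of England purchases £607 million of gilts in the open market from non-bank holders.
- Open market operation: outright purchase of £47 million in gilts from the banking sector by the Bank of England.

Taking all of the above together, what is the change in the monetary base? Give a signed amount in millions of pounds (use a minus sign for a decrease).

+£1041 million

Discount-window loan £387 million: Bank of England balance sheet expands → +£387M.
Currency deposit £92 million: just a shift between currency and reserves — both are base money → 0.
Asset purchase (from non-banks) £607 million: Bank of England balance sheet expands → +£607M.
OMO purchase (from banks) £47 million: Bank of England balance sheet expands → +£47M.
Net: 387 + 0 + 607 + 47 = +£1041 million.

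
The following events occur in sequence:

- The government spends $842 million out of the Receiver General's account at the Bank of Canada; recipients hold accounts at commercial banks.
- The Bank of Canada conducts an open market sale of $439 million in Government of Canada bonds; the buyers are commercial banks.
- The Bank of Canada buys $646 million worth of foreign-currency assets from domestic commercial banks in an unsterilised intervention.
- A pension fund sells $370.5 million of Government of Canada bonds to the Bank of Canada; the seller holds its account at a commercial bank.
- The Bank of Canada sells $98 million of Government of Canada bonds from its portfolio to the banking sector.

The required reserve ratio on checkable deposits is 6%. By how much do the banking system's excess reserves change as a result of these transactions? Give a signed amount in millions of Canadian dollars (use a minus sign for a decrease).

+$1248.75 million

Government spending $842 million: reserves +$842M, deposits +$842M.
OMO sale (to banks) $439 million: reserves −$439M, deposits 0.
FX purchase $646 million: reserves +$646M, deposits 0.
Asset purchase (from non-banks) $370.5 million: reserves +$370.5M, deposits +$370.5M.
OMO sale (to banks) $98 million: reserves −$98M, deposits 0.
Totals: Δreserves = +$1321.5M, Δdeposits = +$1212.5M.
Δrequired reserves = 6% × +$1212.5M = +$72.75M.
Δexcess reserves = Δreserves − Δrequired = +$1321.5M − (+$72.75M) = +$1248.75 million.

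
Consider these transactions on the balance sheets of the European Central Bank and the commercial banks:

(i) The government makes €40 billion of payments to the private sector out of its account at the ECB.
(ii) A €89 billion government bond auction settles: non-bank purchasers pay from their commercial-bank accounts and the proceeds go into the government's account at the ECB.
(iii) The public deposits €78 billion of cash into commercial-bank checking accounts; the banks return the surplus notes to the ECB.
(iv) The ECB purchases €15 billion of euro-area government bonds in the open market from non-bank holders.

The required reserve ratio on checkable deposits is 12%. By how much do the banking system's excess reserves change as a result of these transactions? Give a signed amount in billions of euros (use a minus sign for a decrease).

Government spending €40 billion: reserves +€40B, deposits +€40B.
Government account inflow €89 billion: reserves −€89B, deposits −€89B.
Currency deposit €78 billion: reserves +€78B, deposits +€78B.
Asset purchase (from non-banks) €15 billion: reserves +€15B, deposits +€15B.
Totals: Δreserves = +€44B, Δdeposits = +€44B.
Δrequired reserves = 12% × +€44B = +€5.28B.
Δexcess reserves = Δreserves − Δrequired = +€44B − (+€5.28B) = +€38.72 billion.

+€38.72 billion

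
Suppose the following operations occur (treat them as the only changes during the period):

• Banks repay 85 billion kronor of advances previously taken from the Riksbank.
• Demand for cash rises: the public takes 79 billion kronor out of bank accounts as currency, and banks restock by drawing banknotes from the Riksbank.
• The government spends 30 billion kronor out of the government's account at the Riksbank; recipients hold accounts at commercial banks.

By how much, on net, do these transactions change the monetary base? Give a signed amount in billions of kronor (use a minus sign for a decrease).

-55 billion

Riksbank balance sheet:
  Assets:      Loans to banks −85B
  Liabilities: Bank reserves −134B, Currency in circulation +79B, Government deposits −30B
Commercial banking system:
  Assets:      Reserves at CB −134B
  Liabilities: Checkable deposits −49B, Borrowings from CB −85B
Monetary base = currency + reserves: +79B + (−134B) = -55 billion.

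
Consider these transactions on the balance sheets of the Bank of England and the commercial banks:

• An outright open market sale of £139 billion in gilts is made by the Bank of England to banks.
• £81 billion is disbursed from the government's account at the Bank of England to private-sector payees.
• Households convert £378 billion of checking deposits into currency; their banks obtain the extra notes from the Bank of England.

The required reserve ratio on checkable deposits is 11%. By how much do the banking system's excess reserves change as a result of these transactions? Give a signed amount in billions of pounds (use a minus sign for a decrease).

-£403.33 billion

OMO sale (to banks) £139 billion: reserves −£139B, deposits 0.
Government spending £81 billion: reserves +£81B, deposits +£81B.
Currency withdrawal £378 billion: reserves −£378B, deposits −£378B.
Totals: Δreserves = −£436B, Δdeposits = −£297B.
Δrequired reserves = 11% × −£297B = −£32.67B.
Δexcess reserves = Δreserves − Δrequired = −£436B − (−£32.67B) = -£403.33 billion.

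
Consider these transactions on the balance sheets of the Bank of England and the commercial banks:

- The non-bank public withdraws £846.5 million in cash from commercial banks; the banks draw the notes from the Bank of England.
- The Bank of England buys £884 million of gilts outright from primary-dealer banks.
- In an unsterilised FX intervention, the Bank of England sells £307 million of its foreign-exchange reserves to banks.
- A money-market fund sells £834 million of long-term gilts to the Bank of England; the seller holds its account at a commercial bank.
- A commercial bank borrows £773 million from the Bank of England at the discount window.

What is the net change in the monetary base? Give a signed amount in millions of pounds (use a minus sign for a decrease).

Bank of England balance sheet:
  Assets:      Securities +£1718M, Loans to banks +£773M, Foreign assets −£307M
  Liabilities: Bank reserves +£1337.5M, Currency in circulation +£846.5M
Monetary base = currency + reserves: +£846.5M + (+£1337.5M) = +£2184 million.

+£2184 million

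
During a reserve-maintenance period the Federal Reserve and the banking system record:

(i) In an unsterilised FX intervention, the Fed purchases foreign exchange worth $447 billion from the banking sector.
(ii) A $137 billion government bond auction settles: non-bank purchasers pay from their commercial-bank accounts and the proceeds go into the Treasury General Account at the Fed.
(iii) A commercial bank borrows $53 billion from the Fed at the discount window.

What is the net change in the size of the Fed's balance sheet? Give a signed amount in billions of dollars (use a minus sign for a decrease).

Fed balance sheet:
  Assets:      Loans to banks +$53B, Foreign assets +$447B
  Liabilities: Bank reserves +$363B, Government deposits +$137B
Change in total Fed assets = +$500 billion.

+$500 billion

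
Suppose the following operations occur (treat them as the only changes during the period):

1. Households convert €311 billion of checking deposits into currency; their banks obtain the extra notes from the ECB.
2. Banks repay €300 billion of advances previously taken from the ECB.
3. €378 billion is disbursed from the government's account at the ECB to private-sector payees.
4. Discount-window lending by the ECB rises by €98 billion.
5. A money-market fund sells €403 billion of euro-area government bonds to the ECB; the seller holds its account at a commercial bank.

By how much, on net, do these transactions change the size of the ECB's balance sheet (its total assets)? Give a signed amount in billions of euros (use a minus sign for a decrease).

ECB balance sheet:
  Assets:      Securities +€403B, Loans to banks −€202B
  Liabilities: Bank reserves +€268B, Currency in circulation +€311B, Government deposits −€378B
Commercial banking system:
  Assets:      Reserves at CB +€268B
  Liabilities: Checkable deposits +€470B, Borrowings from CB −€202B
Change in total ECB assets = +€201 billion.

+€201 billion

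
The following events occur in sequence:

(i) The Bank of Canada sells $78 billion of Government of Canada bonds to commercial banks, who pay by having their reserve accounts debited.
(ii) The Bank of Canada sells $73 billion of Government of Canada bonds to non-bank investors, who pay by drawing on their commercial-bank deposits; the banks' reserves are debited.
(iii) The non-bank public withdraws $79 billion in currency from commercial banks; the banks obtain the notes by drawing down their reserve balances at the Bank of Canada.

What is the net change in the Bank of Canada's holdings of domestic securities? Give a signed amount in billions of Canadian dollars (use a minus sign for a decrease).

Bank of Canada balance sheet:
  Assets:      Securities −$151B
  Liabilities: Bank reserves −$230B, Currency in circulation +$79B
Commercial banking system:
  Assets:      Reserves at CB −$230B, Securities +$78B
  Liabilities: Checkable deposits −$152B
So the change in the Bank of Canada's holdings of domestic securities is -$151 billion.

-$151 billion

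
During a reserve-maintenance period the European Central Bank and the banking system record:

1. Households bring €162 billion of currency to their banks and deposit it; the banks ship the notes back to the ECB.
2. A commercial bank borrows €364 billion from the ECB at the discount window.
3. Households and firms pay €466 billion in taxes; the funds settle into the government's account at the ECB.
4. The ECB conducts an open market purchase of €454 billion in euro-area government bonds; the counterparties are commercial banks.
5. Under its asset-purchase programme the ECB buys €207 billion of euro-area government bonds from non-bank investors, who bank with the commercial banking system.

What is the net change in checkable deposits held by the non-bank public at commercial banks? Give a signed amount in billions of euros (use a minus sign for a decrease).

-€97 billion

ECB balance sheet:
  Assets:      Securities +€661B, Loans to banks +€364B
  Liabilities: Bank reserves +€721B, Currency in circulation −€162B, Government deposits +€466B
Commercial banking system:
  Assets:      Reserves at CB +€721B, Securities −€454B
  Liabilities: Checkable deposits −€97B, Borrowings from CB +€364B
So the change in checkable deposits held by the non-bank public at commercial banks is -€97 billion.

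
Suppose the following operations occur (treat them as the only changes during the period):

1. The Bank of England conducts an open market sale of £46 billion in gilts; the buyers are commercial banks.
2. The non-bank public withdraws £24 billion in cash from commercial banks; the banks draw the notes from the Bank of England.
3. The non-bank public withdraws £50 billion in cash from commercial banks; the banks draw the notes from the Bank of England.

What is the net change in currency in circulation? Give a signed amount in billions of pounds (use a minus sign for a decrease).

+£74 billion

OMO sale (to banks) £46 billion: no currency enters or leaves circulation → 0.
Currency withdrawal £24 billion: notes leave the central bank → +£24B.
Currency withdrawal £50 billion: notes leave the central bank → +£50B.
Net: 0 + 24 + 50 = +£74 billion.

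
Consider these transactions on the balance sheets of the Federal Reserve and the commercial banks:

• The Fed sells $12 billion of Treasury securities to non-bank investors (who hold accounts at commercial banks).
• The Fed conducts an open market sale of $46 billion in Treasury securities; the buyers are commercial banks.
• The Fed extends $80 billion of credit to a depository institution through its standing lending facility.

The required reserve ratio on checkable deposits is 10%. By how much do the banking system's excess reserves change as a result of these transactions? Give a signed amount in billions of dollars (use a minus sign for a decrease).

+$23.2 billion

Asset sale (to non-banks) $12 billion: reserves −$12B, deposits −$12B.
OMO sale (to banks) $46 billion: reserves −$46B, deposits 0.
Discount-window loan $80 billion: reserves +$80B, deposits 0.
Totals: Δreserves = +$22B, Δdeposits = −$12B.
Δrequired reserves = 10% × −$12B = −$1.2B.
Δexcess reserves = Δreserves − Δrequired = +$22B − (−$1.2B) = +$23.2 billion.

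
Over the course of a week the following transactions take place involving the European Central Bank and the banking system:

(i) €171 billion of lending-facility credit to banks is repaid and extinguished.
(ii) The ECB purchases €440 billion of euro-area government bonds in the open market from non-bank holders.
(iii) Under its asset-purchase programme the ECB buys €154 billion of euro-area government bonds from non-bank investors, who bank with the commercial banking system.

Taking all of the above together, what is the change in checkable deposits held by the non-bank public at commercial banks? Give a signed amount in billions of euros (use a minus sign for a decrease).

+€594 billion

ECB balance sheet:
  Assets:      Securities +€594B, Loans to banks −€171B
  Liabilities: Bank reserves +€423B
Commercial banking system:
  Assets:      Reserves at CB +€423B
  Liabilities: Checkable deposits +€594B, Borrowings from CB −€171B
So the change in checkable deposits held by the non-bank public at commercial banks is +€594 billion.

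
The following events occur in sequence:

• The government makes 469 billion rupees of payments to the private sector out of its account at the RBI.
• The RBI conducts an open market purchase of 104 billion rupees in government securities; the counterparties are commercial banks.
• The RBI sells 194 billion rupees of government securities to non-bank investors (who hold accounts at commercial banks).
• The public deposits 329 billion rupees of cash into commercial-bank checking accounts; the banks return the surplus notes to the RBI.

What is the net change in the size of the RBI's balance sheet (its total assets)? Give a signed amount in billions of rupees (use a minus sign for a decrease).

RBI balance sheet:
  Assets:      Securities −90B
  Liabilities: Bank reserves +708B, Currency in circulation −329B, Government deposits −469B
Commercial banking system:
  Assets:      Reserves at CB +708B, Securities −104B
  Liabilities: Checkable deposits +604B
Change in total RBI assets = -90 billion.

-90 billion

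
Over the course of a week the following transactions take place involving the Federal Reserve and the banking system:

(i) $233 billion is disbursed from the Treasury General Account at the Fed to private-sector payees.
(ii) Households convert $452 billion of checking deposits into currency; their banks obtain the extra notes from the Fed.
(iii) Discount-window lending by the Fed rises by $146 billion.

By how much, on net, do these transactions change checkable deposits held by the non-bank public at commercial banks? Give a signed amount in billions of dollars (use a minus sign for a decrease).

Fed balance sheet:
  Assets:      Loans to banks +$146B
  Liabilities: Bank reserves −$73B, Currency in circulation +$452B, Government deposits −$233B
Commercial banking system:
  Assets:      Reserves at CB −$73B
  Liabilities: Checkable deposits −$219B, Borrowings from CB +$146B
So the change in checkable deposits held by the non-bank public at commercial banks is -$219 billion.

-$219 billion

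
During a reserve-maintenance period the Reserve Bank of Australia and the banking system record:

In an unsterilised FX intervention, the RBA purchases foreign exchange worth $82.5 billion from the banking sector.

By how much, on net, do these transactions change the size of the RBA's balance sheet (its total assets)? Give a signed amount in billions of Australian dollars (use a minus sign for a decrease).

+$82.5 billion

FX purchase $82.5 billion: an RBA asset is acquired → +$82.5B.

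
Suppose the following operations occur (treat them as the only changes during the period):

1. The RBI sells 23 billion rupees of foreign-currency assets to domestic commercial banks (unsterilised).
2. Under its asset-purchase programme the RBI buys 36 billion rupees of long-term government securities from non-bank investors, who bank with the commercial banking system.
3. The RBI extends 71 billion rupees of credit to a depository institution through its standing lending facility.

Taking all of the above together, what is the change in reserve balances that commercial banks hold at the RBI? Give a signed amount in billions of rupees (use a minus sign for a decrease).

+84 billion

RBI balance sheet:
  Assets:      Securities +36B, Loans to banks +71B, Foreign assets −23B
  Liabilities: Bank reserves +84B
Commercial banking system:
  Assets:      Reserves at CB +84B, Foreign assets +23B
  Liabilities: Checkable deposits +36B, Borrowings from CB +71B
So the change in reserve balances that commercial banks hold at the RBI is +84 billion.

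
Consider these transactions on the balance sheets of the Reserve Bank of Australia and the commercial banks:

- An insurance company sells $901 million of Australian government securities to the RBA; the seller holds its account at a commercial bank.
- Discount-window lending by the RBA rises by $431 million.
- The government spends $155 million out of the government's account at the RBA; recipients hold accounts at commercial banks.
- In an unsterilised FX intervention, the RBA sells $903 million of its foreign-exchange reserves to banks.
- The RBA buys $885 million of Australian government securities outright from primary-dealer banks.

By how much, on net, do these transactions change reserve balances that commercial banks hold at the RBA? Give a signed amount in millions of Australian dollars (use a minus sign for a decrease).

RBA balance sheet:
  Assets:      Securities +$1786M, Loans to banks +$431M, Foreign assets −$903M
  Liabilities: Bank reserves +$1469M, Government deposits −$155M
So the change in reserve balances that commercial banks hold at the RBA is +$1469 million.

+$1469 million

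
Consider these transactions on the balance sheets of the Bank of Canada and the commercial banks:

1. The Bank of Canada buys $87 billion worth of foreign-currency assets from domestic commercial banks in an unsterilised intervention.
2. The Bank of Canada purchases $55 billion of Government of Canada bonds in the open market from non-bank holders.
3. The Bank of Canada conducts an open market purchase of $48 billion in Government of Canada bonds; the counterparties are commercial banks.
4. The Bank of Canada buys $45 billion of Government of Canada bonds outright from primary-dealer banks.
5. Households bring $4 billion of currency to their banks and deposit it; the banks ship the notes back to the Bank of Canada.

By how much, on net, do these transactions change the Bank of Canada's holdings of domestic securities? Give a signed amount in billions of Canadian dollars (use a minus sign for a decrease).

FX purchase $87 billion: the Bank of Canada's securities portfolio is untouched → 0.
Asset purchase (from non-banks) $55 billion: securities added to the Bank of Canada's portfolio → +$55B.
OMO purchase (from banks) $48 billion: securities added to the Bank of Canada's portfolio → +$48B.
OMO purchase (from banks) $45 billion: securities added to the Bank of Canada's portfolio → +$45B.
Currency deposit $4 billion: the Bank of Canada's securities portfolio is untouched → 0.
Net: 0 + 55 + 48 + 45 + 0 = +$148 billion.

+$148 billion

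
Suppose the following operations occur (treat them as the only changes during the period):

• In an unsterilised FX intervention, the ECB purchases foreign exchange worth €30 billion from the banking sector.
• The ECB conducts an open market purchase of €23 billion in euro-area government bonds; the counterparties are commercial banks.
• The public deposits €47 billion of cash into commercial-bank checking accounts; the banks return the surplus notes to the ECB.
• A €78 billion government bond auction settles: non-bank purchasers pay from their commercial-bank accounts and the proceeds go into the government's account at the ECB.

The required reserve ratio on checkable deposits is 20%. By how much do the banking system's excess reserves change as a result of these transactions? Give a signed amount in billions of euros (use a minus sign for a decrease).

FX purchase €30 billion: reserves +€30B, deposits 0.
OMO purchase (from banks) €23 billion: reserves +€23B, deposits 0.
Currency deposit €47 billion: reserves +€47B, deposits +€47B.
Government account inflow €78 billion: reserves −€78B, deposits −€78B.
Totals: Δreserves = +€22B, Δdeposits = −€31B.
Δrequired reserves = 20% × −€31B = −€6.2B.
Δexcess reserves = Δreserves − Δrequired = +€22B − (−€6.2B) = +€28.2 billion.

+€28.2 billion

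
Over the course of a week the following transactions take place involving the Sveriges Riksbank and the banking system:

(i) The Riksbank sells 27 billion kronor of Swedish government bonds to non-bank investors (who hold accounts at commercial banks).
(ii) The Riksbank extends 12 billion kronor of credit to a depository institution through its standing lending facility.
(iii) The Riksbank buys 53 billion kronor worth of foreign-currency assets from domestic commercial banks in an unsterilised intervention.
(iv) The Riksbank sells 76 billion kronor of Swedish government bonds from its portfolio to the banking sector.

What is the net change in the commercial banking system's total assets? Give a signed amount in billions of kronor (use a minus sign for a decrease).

-15 billion

Asset sale (to non-banks) 27 billion kronor: bank balance sheets shrink → −27B.
Discount-window loan 12 billion kronor: bank balance sheets expand → +12B.
FX purchase 53 billion kronor: just an asset swap on bank balance sheets → 0.
OMO sale (to banks) 76 billion kronor: just an asset swap on bank balance sheets → 0.
Net: −27 + 12 + 0 + 0 = -15 billion.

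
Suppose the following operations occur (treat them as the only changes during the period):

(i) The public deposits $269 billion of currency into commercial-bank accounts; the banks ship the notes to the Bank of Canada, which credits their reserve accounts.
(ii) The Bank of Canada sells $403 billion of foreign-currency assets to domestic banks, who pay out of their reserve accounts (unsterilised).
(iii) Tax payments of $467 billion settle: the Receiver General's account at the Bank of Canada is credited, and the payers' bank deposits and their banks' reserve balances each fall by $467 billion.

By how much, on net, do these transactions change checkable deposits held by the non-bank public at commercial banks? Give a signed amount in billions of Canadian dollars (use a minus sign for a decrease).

Currency deposit $269 billion: non-bank counterparties' bank balances rise → +$269B.
FX sale $403 billion: the counterparty is a bank, so public deposits are unchanged → 0.
Government account inflow $467 billion: non-bank counterparties' bank balances fall → −$467B.
Net: 269 + 0 − 467 = -$198 billion.

-$198 billion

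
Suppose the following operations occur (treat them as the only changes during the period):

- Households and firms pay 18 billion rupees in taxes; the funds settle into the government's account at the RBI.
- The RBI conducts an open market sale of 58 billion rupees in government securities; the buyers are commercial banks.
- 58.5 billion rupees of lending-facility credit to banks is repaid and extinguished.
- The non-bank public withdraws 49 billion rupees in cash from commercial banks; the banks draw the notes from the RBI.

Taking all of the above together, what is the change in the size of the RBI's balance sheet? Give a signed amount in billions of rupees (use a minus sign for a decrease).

Government account inflow 18 billion rupees: only the composition of liabilities changes → 0.
OMO sale (to banks) 58 billion rupees: an RBI asset is shed → −58B.
Discount-window repayment 58.5 billion rupees: an RBI asset is shed → −58.5B.
Currency withdrawal 49 billion rupees: only the composition of liabilities changes → 0.
Net: 0 − 58 − 58.5 + 0 = -116.5 billion.

-116.5 billion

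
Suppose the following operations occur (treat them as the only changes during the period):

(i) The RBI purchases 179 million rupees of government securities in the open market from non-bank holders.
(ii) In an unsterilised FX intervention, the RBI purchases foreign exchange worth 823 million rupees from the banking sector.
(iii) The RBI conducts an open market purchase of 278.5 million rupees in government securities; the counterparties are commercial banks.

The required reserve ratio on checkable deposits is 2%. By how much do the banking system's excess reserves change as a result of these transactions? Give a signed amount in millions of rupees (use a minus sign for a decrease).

+1276.92 million

Asset purchase (from non-banks) 179 million rupees: reserves +179M, deposits +179M.
FX purchase 823 million rupees: reserves +823M, deposits 0.
OMO purchase (from banks) 278.5 million rupees: reserves +278.5M, deposits 0.
Totals: Δreserves = +1280.5M, Δdeposits = +179M.
Δrequired reserves = 2% × +179M = +3.58M.
Δexcess reserves = Δreserves − Δrequired = +1280.5M − (+3.58M) = +1276.92 million.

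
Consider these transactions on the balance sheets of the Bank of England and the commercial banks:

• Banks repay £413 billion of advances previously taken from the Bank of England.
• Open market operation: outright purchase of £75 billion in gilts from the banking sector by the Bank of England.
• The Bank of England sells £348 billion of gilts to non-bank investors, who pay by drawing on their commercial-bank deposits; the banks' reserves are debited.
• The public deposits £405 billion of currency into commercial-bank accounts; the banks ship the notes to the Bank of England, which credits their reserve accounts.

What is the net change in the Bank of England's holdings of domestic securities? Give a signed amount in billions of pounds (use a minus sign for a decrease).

Discount-window repayment £413 billion: the Bank of England's securities portfolio is untouched → 0.
OMO purchase (from banks) £75 billion: securities added to the Bank of England's portfolio → +£75B.
Asset sale (to non-banks) £348 billion: securities removed from the Bank of England's portfolio → −£348B.
Currency deposit £405 billion: the Bank of England's securities portfolio is untouched → 0.
Net: 0 + 75 − 348 + 0 = -£273 billion.

-£273 billion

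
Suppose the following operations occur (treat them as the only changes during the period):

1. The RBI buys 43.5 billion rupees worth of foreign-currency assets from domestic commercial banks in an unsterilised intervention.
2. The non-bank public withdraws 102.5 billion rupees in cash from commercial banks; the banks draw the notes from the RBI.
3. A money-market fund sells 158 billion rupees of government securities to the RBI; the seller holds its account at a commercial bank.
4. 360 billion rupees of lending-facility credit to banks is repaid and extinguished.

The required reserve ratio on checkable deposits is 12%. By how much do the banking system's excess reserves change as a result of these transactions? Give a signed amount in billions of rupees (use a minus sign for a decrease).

FX purchase 43.5 billion rupees: reserves +43.5B, deposits 0.
Currency withdrawal 102.5 billion rupees: reserves −102.5B, deposits −102.5B.
Asset purchase (from non-banks) 158 billion rupees: reserves +158B, deposits +158B.
Discount-window repayment 360 billion rupees: reserves −360B, deposits 0.
Totals: Δreserves = −261B, Δdeposits = +55.5B.
Δrequired reserves = 12% × +55.5B = +6.66B.
Δexcess reserves = Δreserves − Δrequired = −261B − (+6.66B) = -267.66 billion.

-267.66 billion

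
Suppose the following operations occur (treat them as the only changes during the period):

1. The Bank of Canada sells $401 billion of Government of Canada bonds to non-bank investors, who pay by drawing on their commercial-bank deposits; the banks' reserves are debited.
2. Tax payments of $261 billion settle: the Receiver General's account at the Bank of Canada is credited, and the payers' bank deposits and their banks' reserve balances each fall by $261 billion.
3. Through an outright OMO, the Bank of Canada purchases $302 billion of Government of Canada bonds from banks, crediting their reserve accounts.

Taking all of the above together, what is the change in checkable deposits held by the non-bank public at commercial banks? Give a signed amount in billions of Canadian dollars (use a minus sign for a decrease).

-$662 billion

Asset sale (to non-banks) $401 billion: non-bank counterparties' bank balances fall → −$401B.
Government account inflow $261 billion: non-bank counterparties' bank balances fall → −$261B.
OMO purchase (from banks) $302 billion: the counterparty is a bank, so public deposits are unchanged → 0.
Net: −401 − 261 + 0 = -$662 billion.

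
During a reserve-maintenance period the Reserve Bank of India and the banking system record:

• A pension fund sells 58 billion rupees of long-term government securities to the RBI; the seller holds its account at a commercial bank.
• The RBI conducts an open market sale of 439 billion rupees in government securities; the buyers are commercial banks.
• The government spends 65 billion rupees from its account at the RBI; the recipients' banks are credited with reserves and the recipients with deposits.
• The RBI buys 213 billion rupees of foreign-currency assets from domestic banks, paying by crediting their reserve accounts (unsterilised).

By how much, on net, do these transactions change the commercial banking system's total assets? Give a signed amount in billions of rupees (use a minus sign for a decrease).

+123 billion

Asset purchase (from non-banks) 58 billion rupees: bank balance sheets expand → +58B.
OMO sale (to banks) 439 billion rupees: just an asset swap on bank balance sheets → 0.
Government spending 65 billion rupees: bank balance sheets expand → +65B.
FX purchase 213 billion rupees: just an asset swap on bank balance sheets → 0.
Net: 58 + 0 + 65 + 0 = +123 billion.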